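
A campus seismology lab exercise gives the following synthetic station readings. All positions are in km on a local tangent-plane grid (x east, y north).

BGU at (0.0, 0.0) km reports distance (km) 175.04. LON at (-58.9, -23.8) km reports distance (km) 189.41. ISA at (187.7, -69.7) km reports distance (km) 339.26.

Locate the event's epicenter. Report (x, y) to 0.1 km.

x ≈ -56.7 km, y ≈ 165.6 km

Circle about each station: x² + y² = 175.04²; (x + 58.9)² + (y + 23.8)² = 189.41²; (x − 187.7)² + (y + 69.7)² = 339.26².
Subtracting the BGU equation from the LON and ISA equations removes the quadratic terms:
-117.8 x − 47.6 y = -1201.50
375.4 x − 139.4 y = -44368.97
Solving the 2×2 system: x ≈ -56.7, y ≈ 165.6 km.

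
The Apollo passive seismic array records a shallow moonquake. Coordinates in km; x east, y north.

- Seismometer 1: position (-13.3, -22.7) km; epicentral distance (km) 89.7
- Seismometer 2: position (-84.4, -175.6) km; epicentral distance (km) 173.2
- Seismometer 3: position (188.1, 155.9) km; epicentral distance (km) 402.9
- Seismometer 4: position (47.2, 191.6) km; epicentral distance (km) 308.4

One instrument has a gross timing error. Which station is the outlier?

Seismometer 1

Solve using three stations at a time. Using Seismometer 2, Seismometer 3, Seismometer 4 (subtract circle equations pairwise → linear system) gives (x, y) ≈ (-171.5, -25.9).
Distances from that point to each station vs reported:
  Seismometer 1: calculated 158.2 vs reported 89.7 → residual 68.5 km
  Seismometer 2: calculated 173.2 vs reported 173.2 → residual 0.0 km
  Seismometer 3: calculated 402.9 vs reported 402.9 → residual 0.0 km
  Seismometer 4: calculated 308.4 vs reported 308.4 → residual 0.0 km
Seismometer 2, Seismometer 3, Seismometer 4 are mutually consistent (residuals ≈ 0); Seismometer 1 is off by 68.5 km.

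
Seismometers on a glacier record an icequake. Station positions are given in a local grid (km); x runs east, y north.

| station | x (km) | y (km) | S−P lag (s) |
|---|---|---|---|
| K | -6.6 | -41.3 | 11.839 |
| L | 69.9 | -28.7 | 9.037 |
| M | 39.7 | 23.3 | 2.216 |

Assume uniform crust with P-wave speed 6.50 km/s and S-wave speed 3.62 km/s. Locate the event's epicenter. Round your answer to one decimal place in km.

Distance from S−P lag: d = Δt · v_P v_S / (v_P − v_S) = Δt · (6.50·3.62)/(6.50−3.62) ≈ 8.1701·Δt.
So d_K = 96.73, d_L = 73.83, d_M = 18.11 km.
Circle about each station: (x + 6.6)² + (y + 41.3)² = 96.73²; (x − 69.9)² + (y + 28.7)² = 73.83²; (x − 39.7)² + (y − 23.3)² = 18.11².
Subtracting pairs of circle equations eliminates x²+y² and gives linear equations (the radical axes):
153.0 x + 25.2 y = 7866.27
92.6 x + 129.2 y = 9398.45
Solving the 2×2 system: x ≈ 44.7, y ≈ 40.7 km.

44.7 km east, 40.7 km north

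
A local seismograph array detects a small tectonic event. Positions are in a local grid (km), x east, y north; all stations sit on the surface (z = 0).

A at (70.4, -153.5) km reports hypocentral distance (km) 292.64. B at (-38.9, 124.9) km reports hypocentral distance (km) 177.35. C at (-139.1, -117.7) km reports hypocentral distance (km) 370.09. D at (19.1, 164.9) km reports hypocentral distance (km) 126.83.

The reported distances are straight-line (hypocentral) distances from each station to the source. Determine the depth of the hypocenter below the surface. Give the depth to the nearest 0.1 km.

41.8 km

Each station gives a sphere (x−x_i)² + (y−y_i)² + z² = d_i² (stations at z=0).
Subtracting the A sphere from B and C: z² cancels, leaving linear equations in x and y:
-218.6 x + 556.8 y = 42779.96
-419.0 x + 71.6 y = -46644.75
Solving: x ≈ 133.403, y ≈ 129.206 km (keep extra digits for the depth step; rounded: 133.4, 129.2).
Then from the A sphere: z² = 292.64² − (x − 70.4)² − (y + 153.5)² with x = 133.403, y = 129.206, so z ≈ 41.786 ≈ 41.8 km.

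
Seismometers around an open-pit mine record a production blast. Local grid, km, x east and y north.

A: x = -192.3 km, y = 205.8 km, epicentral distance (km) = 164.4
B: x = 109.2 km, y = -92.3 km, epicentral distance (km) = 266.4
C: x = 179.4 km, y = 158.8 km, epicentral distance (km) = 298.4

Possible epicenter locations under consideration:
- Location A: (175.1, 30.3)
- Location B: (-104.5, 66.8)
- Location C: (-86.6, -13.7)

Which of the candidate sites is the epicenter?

For each candidate, compare |candidate − station| to the reported distance:
Location A: residuals A 242.8, B 127.2, C 169.8 → max 242.8 km
Location B: residuals A 0.0, B 0.0, C 0.0 → max 0.0 km
Location C: residuals A 79.2, B 55.4, C 18.6 → max 79.2 km
Only Location B has all residuals ≈ 0.

Location B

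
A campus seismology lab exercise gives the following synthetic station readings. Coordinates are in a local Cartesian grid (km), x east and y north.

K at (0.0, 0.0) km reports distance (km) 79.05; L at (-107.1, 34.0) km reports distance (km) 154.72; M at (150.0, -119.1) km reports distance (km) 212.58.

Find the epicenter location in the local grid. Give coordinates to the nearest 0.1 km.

Circle about each station: x² + y² = 79.05²; (x + 107.1)² + (y − 34.0)² = 154.72²; (x − 150.0)² + (y + 119.1)² = 212.58².
Subtracting the K equation from the L and M equations removes the quadratic terms:
-214.2 x + 68.0 y = -5062.97
300.0 x − 238.2 y = -2256.54
Solving the 2×2 system: x ≈ 44.4, y ≈ 65.4 km.

44.4 km east, 65.4 km north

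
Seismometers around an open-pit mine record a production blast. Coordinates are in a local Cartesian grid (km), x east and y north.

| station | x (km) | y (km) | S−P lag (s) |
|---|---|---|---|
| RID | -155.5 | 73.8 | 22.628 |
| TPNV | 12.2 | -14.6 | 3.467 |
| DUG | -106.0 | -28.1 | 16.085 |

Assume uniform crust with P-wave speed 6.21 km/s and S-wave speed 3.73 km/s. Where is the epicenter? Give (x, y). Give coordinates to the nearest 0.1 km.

Distance from S−P lag: d = Δt · v_P v_S / (v_P − v_S) = Δt · (6.21·3.73)/(6.21−3.73) ≈ 9.3400·Δt.
So d_RID = 211.35, d_TPNV = 32.38, d_DUG = 150.23 km.
Circle about each station: (x + 155.5)² + (y − 73.8)² = 211.35²; (x − 12.2)² + (y + 14.6)² = 32.38²; (x + 106.0)² + (y + 28.1)² = 150.23².
Subtracting pairs of circle equations eliminates x²+y² and gives linear equations (the radical axes):
335.4 x − 176.8 y = 14355.67
99.0 x − 203.8 y = 4498.69
Solving the 2×2 system: x ≈ 41.9, y ≈ -1.7 km.
Check against RID (with the unrounded x, y): √((x + 155.5)²+(y − 73.8)²) = 211.35 ≈ 211.35 km. ✓

41.9 km east, -1.7 km north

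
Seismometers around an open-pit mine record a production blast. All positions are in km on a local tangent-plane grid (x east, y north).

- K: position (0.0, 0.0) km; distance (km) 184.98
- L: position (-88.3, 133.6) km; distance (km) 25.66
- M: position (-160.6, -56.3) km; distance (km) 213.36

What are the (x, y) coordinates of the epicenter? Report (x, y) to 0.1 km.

Circle about each station: x² + y² = 184.98²; (x + 88.3)² + (y − 133.6)² = 25.66²; (x + 160.6)² + (y + 56.3)² = 213.36².
Subtracting the K equation from the L and M equations removes the quadratic terms:
-176.6 x + 267.2 y = 59205.01
-321.2 x − 112.6 y = 17657.16
Solving the 2×2 system: x ≈ -107.7, y ≈ 150.4 km.

-107.7 km east, 150.4 km north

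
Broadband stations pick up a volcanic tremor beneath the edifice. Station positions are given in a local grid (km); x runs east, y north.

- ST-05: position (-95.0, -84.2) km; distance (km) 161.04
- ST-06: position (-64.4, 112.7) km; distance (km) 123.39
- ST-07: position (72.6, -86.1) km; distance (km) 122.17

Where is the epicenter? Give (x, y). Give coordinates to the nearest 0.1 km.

Circle about each station: (x + 95.0)² + (y + 84.2)² = 161.04²; (x + 64.4)² + (y − 112.7)² = 123.39²; (x − 72.6)² + (y + 86.1)² = 122.17².
Subtracting pairs of circle equations eliminates x²+y² and gives linear equations (the radical axes):
61.2 x + 393.8 y = 11442.80
335.2 x − 3.8 y = 7577.70
Solving the 2×2 system: x ≈ 22.9, y ≈ 25.5 km.

22.9 km east, 25.5 km north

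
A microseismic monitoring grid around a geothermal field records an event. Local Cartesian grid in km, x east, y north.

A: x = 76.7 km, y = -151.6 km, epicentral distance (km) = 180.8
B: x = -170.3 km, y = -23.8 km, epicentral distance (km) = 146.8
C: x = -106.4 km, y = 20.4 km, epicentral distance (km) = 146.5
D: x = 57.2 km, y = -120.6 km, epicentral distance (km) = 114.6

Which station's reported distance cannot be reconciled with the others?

A

Solve using three stations at a time. Using B, C, D (subtract circle equations pairwise → linear system) gives (x, y) ≈ (-57.4, -117.7).
Distances from that point to each station vs reported:
  A: calculated 138.3 vs reported 180.8 → residual 42.5 km
  B: calculated 146.8 vs reported 146.8 → residual 0.0 km
  C: calculated 146.5 vs reported 146.5 → residual 0.0 km
  D: calculated 114.7 vs reported 114.6 → residual 0.1 km
B, C, D are mutually consistent (residuals ≈ 0); A is off by 42.5 km.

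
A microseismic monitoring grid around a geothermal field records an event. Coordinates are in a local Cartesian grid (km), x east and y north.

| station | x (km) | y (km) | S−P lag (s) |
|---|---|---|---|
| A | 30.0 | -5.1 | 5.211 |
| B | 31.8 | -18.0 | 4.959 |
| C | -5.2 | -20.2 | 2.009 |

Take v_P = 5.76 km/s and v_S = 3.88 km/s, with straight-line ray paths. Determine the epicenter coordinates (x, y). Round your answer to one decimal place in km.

(-25.1, -33.4)

Distance from S−P lag: d = Δt · v_P v_S / (v_P − v_S) = Δt · (5.76·3.88)/(5.76−3.88) ≈ 11.8877·Δt.
So d_A = 61.95, d_B = 58.95, d_C = 23.88 km.
Circle about each station: (x − 30.0)² + (y + 5.1)² = 61.95²; (x − 31.8)² + (y + 18.0)² = 58.95²; (x + 5.2)² + (y + 20.2)² = 23.88².
Subtracting pairs of circle equations eliminates x²+y² and gives linear equations (the radical axes):
3.6 x − 25.8 y = 771.93
-70.4 x − 30.2 y = 2776.62
Solving the 2×2 system: x ≈ -25.1, y ≈ -33.4 km.
Check against A (with the unrounded x, y): √((x − 30.0)²+(y + 5.1)²) = 61.96 ≈ 61.95 km. ✓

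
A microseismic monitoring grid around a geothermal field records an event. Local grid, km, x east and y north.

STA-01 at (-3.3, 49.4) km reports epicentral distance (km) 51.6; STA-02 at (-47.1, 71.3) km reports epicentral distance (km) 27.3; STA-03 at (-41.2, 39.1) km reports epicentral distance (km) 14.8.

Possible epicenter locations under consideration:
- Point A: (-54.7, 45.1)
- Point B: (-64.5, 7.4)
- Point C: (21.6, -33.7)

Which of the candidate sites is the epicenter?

For each candidate, compare |candidate − station| to the reported distance:
Point A: residuals STA-01 0.0, STA-02 0.0, STA-03 0.0 → max 0.0 km
Point B: residuals STA-01 22.6, STA-02 38.9, STA-03 24.5 → max 38.9 km
Point C: residuals STA-01 35.2, STA-02 98.2, STA-03 81.3 → max 98.2 km
Only Point A has all residuals ≈ 0.

Point A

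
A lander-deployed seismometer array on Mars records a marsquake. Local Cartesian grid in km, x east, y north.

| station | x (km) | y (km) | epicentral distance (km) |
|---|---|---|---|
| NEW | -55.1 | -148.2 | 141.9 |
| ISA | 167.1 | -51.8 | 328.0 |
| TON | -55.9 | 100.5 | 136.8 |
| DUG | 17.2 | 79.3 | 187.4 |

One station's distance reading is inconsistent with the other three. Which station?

Solve using three stations at a time. Using ISA, TON, DUG (subtract circle equations pairwise → linear system) gives (x, y) ≈ (-155.7, 6.8).
Distances from that point to each station vs reported:
  NEW: calculated 184.7 vs reported 141.9 → residual 42.8 km
  ISA: calculated 328.0 vs reported 328.0 → residual 0.0 km
  TON: calculated 136.9 vs reported 136.8 → residual 0.1 km
  DUG: calculated 187.5 vs reported 187.4 → residual 0.1 km
ISA, TON, DUG are mutually consistent (residuals ≈ 0); NEW is off by 42.8 km.

NEW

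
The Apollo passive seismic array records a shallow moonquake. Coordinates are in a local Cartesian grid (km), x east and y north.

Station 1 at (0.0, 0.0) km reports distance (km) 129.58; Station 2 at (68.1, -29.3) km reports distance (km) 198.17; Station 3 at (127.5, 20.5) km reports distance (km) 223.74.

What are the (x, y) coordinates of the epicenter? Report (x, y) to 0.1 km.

Circle about each station: x² + y² = 129.58²; (x − 68.1)² + (y + 29.3)² = 198.17²; (x − 127.5)² + (y − 20.5)² = 223.74².
Subtracting pairs of circle equations eliminates x²+y² and gives linear equations (the radical axes):
136.2 x − 58.6 y = -16984.27
255.0 x + 41.0 y = -16592.11
Solving the 2×2 system: x ≈ -81.3, y ≈ 100.9 km.
Check against Station 1 (with the unrounded x, y): √(x²+y²) = 129.57 ≈ 129.58 km. ✓

(-81.3, 100.9)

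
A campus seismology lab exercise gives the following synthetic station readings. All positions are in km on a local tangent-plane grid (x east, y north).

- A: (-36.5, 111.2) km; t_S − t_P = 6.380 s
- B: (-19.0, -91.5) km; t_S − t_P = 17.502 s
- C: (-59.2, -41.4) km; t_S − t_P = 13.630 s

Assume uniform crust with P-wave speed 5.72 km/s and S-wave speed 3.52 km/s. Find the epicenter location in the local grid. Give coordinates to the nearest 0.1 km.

(2.0, 67.3)

Distance from S−P lag: d = Δt · v_P v_S / (v_P − v_S) = Δt · (5.72·3.52)/(5.72−3.52) ≈ 9.1520·Δt.
So d_A = 58.39, d_B = 160.18, d_C = 124.74 km.
Circle about each station: (x + 36.5)² + (y − 111.2)² = 58.39²; (x + 19.0)² + (y + 91.5)² = 160.18²; (x + 59.2)² + (y + 41.4)² = 124.74².
Subtracting the A equation from the B and C equations removes the quadratic terms:
35.0 x − 405.4 y = -27212.68
-45.4 x − 305.2 y = -20629.77
Solving the 2×2 system: x ≈ 2.0, y ≈ 67.3 km.
Check against A (with the unrounded x, y): √((x + 36.5)²+(y − 111.2)²) = 58.39 ≈ 58.39 km. ✓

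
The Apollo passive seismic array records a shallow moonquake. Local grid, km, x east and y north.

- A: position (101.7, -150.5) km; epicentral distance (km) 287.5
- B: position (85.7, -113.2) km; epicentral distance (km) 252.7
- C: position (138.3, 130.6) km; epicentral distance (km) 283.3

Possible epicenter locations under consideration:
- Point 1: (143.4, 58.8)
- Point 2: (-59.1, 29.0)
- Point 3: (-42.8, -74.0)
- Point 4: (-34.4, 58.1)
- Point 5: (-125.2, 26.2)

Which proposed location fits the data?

Point 5

For each candidate, compare |candidate − station| to the reported distance:
Point 1: residuals A 74.1, B 71.3, C 211.3 → max 211.3 km
Point 2: residuals A 46.5, B 49.8, C 61.3 → max 61.3 km
Point 3: residuals A 124.0, B 118.4, C 10.1 → max 124.0 km
Point 4: residuals A 38.4, B 43.5, C 96.0 → max 96.0 km
Point 5: residuals A 0.1, B 0.1, C 0.1 → max 0.1 km
Only Point 5 has all residuals ≈ 0.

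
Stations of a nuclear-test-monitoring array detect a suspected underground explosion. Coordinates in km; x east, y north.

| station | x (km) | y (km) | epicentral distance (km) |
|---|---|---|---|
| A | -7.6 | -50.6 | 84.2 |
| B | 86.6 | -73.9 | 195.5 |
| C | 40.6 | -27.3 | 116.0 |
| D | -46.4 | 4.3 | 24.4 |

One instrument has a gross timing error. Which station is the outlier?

B

Solve using three stations at a time. Using A, C, D (subtract circle equations pairwise → linear system) gives (x, y) ≈ (-70.8, 5.0).
Distances from that point to each station vs reported:
  A: calculated 84.2 vs reported 84.2 → residual 0.0 km
  B: calculated 176.1 vs reported 195.5 → residual 19.4 km
  C: calculated 116.0 vs reported 116.0 → residual 0.0 km
  D: calculated 24.4 vs reported 24.4 → residual 0.0 km
A, C, D are mutually consistent (residuals ≈ 0); B is off by 19.4 km.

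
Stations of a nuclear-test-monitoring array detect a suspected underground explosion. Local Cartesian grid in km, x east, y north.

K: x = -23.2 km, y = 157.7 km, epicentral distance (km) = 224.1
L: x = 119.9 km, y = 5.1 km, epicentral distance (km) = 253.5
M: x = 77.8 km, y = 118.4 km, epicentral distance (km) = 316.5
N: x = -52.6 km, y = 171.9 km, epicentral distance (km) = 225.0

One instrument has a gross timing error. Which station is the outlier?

Solve using three stations at a time. Using K, L, N (subtract circle equations pairwise → linear system) gives (x, y) ≈ (-129.8, -39.6).
Distances from that point to each station vs reported:
  K: calculated 224.2 vs reported 224.1 → residual 0.1 km
  L: calculated 253.6 vs reported 253.5 → residual 0.1 km
  M: calculated 260.9 vs reported 316.5 → residual 55.6 km
  N: calculated 225.1 vs reported 225.0 → residual 0.1 km
K, L, N are mutually consistent (residuals ≈ 0); M is off by 55.6 km.

M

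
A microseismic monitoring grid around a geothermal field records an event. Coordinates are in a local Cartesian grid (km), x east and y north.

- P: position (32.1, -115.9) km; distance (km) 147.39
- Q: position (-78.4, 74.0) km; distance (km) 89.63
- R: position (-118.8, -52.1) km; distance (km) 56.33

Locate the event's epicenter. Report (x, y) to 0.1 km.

Circle about each station: (x − 32.1)² + (y + 115.9)² = 147.39²; (x + 78.4)² + (y − 74.0)² = 89.63²; (x + 118.8)² + (y + 52.1)² = 56.33².
Subtracting the P equation from the Q and R equations removes the quadratic terms:
-221.0 x + 379.8 y = 10849.62
-301.8 x + 127.6 y = 20915.37
Solving the 2×2 system: x ≈ -75.9, y ≈ -15.6 km.

x ≈ -75.9 km, y ≈ -15.6 km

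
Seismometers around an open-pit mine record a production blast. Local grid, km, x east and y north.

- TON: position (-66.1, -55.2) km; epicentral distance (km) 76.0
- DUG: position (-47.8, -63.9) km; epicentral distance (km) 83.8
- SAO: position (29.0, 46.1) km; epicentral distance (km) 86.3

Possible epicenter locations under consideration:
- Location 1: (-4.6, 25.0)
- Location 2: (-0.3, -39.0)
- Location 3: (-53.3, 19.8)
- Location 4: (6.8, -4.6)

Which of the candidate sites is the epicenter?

For each candidate, compare |candidate − station| to the reported distance:
Location 1: residuals TON 25.1, DUG 15.0, SAO 46.6 → max 46.6 km
Location 2: residuals TON 8.2, DUG 30.2, SAO 3.7 → max 30.2 km
Location 3: residuals TON 0.1, DUG 0.1, SAO 0.1 → max 0.1 km
Location 4: residuals TON 12.7, DUG 3.2, SAO 31.0 → max 31.0 km
Only Location 3 has all residuals ≈ 0.

Location 3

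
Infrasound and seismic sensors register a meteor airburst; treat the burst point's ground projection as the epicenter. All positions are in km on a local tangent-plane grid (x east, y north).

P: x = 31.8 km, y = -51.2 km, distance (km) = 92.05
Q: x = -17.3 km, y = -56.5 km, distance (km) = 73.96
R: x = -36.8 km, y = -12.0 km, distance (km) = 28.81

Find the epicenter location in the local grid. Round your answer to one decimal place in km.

Circle about each station: (x − 31.8)² + (y + 51.2)² = 92.05²; (x + 17.3)² + (y + 56.5)² = 73.96²; (x + 36.8)² + (y + 12.0)² = 28.81².
Subtracting pairs of circle equations eliminates x²+y² and gives linear equations (the radical axes):
-98.2 x − 10.6 y = 2861.98
-137.2 x + 78.4 y = 5508.75
Solving the 2×2 system: x ≈ -30.9, y ≈ 16.2 km.

(-30.9, 16.2)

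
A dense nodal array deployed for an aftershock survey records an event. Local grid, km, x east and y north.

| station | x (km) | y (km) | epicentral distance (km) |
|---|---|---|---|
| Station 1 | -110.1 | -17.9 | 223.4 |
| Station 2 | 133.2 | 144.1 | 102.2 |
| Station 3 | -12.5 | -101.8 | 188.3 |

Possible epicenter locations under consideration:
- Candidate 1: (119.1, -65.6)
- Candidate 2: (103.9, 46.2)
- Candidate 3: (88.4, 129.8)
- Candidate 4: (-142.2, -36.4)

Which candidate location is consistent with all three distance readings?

For each candidate, compare |candidate − station| to the reported distance:
Candidate 1: residuals Station 1 10.7, Station 2 108.0, Station 3 51.8 → max 108.0 km
Candidate 2: residuals Station 1 0.0, Station 2 0.0, Station 3 0.0 → max 0.0 km
Candidate 3: residuals Station 1 24.0, Station 2 55.2, Station 3 64.3 → max 64.3 km
Candidate 4: residuals Station 1 186.4, Station 2 227.1, Station 3 43.0 → max 227.1 km
Only Candidate 2 has all residuals ≈ 0.

Candidate 2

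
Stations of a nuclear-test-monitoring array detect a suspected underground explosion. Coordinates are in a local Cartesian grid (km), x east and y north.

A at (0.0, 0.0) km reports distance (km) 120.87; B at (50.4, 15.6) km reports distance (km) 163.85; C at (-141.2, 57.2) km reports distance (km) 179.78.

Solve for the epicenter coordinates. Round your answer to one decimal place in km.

Circle about each station: x² + y² = 120.87²; (x − 50.4)² + (y − 15.6)² = 163.85²; (x + 141.2)² + (y − 57.2)² = 179.78².
Subtracting pairs of circle equations eliminates x²+y² and gives linear equations (the radical axes):
100.8 x + 31.2 y = -9453.75
-282.4 x + 114.4 y = 5497.99
Solving the 2×2 system: x ≈ -61.6, y ≈ -104.0 km.

-61.6 km east, -104.0 km north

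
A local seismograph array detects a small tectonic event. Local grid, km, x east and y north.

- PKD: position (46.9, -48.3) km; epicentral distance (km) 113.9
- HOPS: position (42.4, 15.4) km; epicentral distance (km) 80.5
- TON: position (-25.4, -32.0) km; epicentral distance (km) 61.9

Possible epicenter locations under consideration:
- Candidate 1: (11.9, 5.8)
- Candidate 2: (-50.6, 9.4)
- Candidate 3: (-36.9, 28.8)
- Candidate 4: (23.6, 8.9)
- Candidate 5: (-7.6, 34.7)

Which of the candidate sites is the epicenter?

For each candidate, compare |candidate − station| to the reported distance:
Candidate 1: residuals PKD 49.5, HOPS 48.5, TON 8.8 → max 49.5 km
Candidate 2: residuals PKD 0.6, HOPS 12.7, TON 13.4 → max 13.4 km
Candidate 3: residuals PKD 0.0, HOPS 0.1, TON 0.0 → max 0.1 km
Candidate 4: residuals PKD 52.1, HOPS 60.6, TON 1.9 → max 60.6 km
Candidate 5: residuals PKD 14.6, HOPS 26.9, TON 7.1 → max 26.9 km
Only Candidate 3 has all residuals ≈ 0.

Candidate 3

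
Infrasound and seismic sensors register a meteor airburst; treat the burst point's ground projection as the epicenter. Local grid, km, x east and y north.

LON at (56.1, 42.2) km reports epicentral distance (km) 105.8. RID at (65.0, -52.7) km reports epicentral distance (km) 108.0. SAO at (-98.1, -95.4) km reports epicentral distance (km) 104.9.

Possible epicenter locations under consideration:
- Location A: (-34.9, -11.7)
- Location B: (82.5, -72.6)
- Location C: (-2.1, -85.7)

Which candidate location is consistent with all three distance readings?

Location A

For each candidate, compare |candidate − station| to the reported distance:
Location A: residuals LON 0.0, RID 0.0, SAO 0.0 → max 0.0 km
Location B: residuals LON 12.0, RID 81.5, SAO 77.1 → max 81.5 km
Location C: residuals LON 34.7, RID 33.2, SAO 8.4 → max 34.7 km
Only Location A has all residuals ≈ 0.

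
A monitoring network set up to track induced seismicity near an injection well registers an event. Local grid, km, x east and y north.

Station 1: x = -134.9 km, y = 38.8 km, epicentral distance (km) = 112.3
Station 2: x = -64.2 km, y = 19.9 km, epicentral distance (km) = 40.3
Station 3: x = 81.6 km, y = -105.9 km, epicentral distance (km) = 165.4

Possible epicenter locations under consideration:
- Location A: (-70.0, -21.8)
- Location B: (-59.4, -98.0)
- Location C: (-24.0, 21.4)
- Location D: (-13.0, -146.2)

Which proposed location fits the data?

Location C

For each candidate, compare |candidate − station| to the reported distance:
Location A: residuals Station 1 23.5, Station 2 1.8, Station 3 8.0 → max 23.5 km
Location B: residuals Station 1 44.0, Station 2 77.7, Station 3 24.2 → max 77.7 km
Location C: residuals Station 1 0.0, Station 2 0.1, Station 3 0.0 → max 0.1 km
Location D: residuals Station 1 109.3, Station 2 133.5, Station 3 62.6 → max 133.5 km
Only Location C has all residuals ≈ 0.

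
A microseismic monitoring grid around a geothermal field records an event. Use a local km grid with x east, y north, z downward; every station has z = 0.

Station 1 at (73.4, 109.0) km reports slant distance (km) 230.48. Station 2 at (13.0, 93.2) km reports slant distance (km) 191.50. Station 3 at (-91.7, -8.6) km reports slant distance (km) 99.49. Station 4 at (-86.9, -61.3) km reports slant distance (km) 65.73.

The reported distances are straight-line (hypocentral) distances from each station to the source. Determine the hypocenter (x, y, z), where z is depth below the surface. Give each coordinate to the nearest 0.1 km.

(-44.6, -83.8, 45.0)

Each station gives a sphere (x−x_i)² + (y−y_i)² + z² = d_i² (stations at z=0).
Subtracting the Station 1 sphere from Station 2 and Station 3: z² cancels, leaving linear equations in x and y:
-120.8 x − 31.6 y = 8035.46
-330.2 x − 235.2 y = 34437.06
Solving: x ≈ -44.595, y ≈ -83.808 km (keep extra digits for the depth step; rounded: -44.6, -83.8).
Then from the Station 1 sphere: z² = 230.48² − (x − 73.4)² − (y − 109.0)² with x = -44.595, y = -83.808, so z ≈ 44.981 ≈ 45.0 km.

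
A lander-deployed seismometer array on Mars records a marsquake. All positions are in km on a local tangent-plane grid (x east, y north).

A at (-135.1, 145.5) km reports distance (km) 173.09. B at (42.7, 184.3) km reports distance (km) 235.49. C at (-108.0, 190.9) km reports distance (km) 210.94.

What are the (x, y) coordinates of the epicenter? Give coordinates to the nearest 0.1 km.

-78.0 km east, -17.9 km north

Circle about each station: (x + 135.1)² + (y − 145.5)² = 173.09²; (x − 42.7)² + (y − 184.3)² = 235.49²; (x + 108.0)² + (y − 190.9)² = 210.94².
Subtracting the A equation from the B and C equations removes the quadratic terms:
355.6 x + 77.6 y = -29127.87
54.2 x + 90.8 y = -5850.99
Solving the 2×2 system: x ≈ -78.0, y ≈ -17.9 km.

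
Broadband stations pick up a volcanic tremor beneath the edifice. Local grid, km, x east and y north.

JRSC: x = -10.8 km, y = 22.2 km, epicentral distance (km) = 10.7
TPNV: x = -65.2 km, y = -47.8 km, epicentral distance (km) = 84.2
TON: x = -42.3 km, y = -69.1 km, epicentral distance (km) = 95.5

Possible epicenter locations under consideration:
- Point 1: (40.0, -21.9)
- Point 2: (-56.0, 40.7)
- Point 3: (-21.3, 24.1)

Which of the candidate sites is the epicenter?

Point 3

For each candidate, compare |candidate − station| to the reported distance:
Point 1: residuals JRSC 56.6, TPNV 24.1, TON 0.6 → max 56.6 km
Point 2: residuals JRSC 38.1, TPNV 4.8, TON 15.2 → max 38.1 km
Point 3: residuals JRSC 0.0, TPNV 0.0, TON 0.0 → max 0.0 km
Only Point 3 has all residuals ≈ 0.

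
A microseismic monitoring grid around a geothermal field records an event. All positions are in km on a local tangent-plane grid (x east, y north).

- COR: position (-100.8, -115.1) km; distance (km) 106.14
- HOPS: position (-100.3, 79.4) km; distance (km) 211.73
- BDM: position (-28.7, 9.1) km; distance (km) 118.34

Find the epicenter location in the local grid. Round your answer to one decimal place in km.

Circle about each station: (x + 100.8)² + (y + 115.1)² = 106.14²; (x + 100.3)² + (y − 79.4)² = 211.73²; (x + 28.7)² + (y − 9.1)² = 118.34².
Subtracting the COR equation from the HOPS and BDM equations removes the quadratic terms:
1.0 x + 389.0 y = -40608.09
144.2 x + 248.4 y = -25240.81
Solving the 2×2 system: x ≈ 4.8, y ≈ -104.4 km.
Check against COR (with the unrounded x, y): √((x + 100.8)²+(y + 115.1)²) = 106.15 ≈ 106.14 km. ✓

x ≈ 4.8 km, y ≈ -104.4 km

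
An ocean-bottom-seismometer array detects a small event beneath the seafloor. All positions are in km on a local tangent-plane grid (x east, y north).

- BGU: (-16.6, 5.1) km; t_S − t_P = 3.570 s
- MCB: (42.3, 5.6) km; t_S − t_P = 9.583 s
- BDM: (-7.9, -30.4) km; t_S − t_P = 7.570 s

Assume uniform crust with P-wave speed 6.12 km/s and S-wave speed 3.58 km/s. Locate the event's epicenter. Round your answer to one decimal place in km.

x ≈ -37.3 km, y ≈ 27.9 km

Distance from S−P lag: d = Δt · v_P v_S / (v_P − v_S) = Δt · (6.12·3.58)/(6.12−3.58) ≈ 8.6258·Δt.
So d_BGU = 30.79, d_MCB = 82.66, d_BDM = 65.30 km.
Circle about each station: (x + 16.6)² + (y − 5.1)² = 30.79²; (x − 42.3)² + (y − 5.6)² = 82.66²; (x + 7.9)² + (y + 30.4)² = 65.30².
Subtracting pairs of circle equations eliminates x²+y² and gives linear equations (the radical axes):
117.8 x + 1.0 y = -4365.57
17.4 x − 71.0 y = -2631.07
Solving the 2×2 system: x ≈ -37.3, y ≈ 27.9 km.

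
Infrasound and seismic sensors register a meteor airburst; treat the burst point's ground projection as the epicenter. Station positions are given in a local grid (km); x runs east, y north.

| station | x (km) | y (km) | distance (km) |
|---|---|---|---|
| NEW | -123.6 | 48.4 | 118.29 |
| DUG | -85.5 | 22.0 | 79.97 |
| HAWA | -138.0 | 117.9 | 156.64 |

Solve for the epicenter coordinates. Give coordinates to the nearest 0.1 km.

Circle about each station: (x + 123.6)² + (y − 48.4)² = 118.29²; (x + 85.5)² + (y − 22.0)² = 79.97²; (x + 138.0)² + (y − 117.9)² = 156.64².
Subtracting pairs of circle equations eliminates x²+y² and gives linear equations (the radical axes):
76.2 x − 52.8 y = -2227.95
-28.8 x + 139.0 y = 4781.32
Solving the 2×2 system: x ≈ -6.3, y ≈ 33.1 km.
Check against NEW (with the unrounded x, y): √((x + 123.6)²+(y − 48.4)²) = 118.29 ≈ 118.29 km. ✓

x ≈ -6.3 km, y ≈ 33.1 km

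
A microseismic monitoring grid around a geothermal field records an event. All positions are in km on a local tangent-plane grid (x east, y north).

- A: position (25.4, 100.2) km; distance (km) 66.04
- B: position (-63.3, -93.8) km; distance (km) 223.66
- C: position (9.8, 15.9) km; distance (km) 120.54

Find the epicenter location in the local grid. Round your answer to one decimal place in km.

(-34.5, 128.0)

Circle about each station: (x − 25.4)² + (y − 100.2)² = 66.04²; (x + 63.3)² + (y + 93.8)² = 223.66²; (x − 9.8)² + (y − 15.9)² = 120.54².
Subtracting pairs of circle equations eliminates x²+y² and gives linear equations (the radical axes):
-177.4 x − 388.0 y = -43542.38
-31.2 x − 168.6 y = -20504.96
Solving the 2×2 system: x ≈ -34.5, y ≈ 128.0 km.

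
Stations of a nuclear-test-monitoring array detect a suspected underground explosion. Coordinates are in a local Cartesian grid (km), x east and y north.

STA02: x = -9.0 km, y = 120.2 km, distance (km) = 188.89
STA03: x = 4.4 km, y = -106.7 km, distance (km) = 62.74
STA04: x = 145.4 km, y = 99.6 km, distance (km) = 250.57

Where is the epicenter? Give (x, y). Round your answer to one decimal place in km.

(-43.0, -65.6)

Circle about each station: (x + 9.0)² + (y − 120.2)² = 188.89²; (x − 4.4)² + (y + 106.7)² = 62.74²; (x − 145.4)² + (y − 99.6)² = 250.57².
Subtracting the STA02 equation from the STA03 and STA04 equations removes the quadratic terms:
26.8 x − 453.8 y = 28618.33
308.8 x − 41.2 y = -10573.61
Solving the 2×2 system: x ≈ -43.0, y ≈ -65.6 km.
Check against STA02 (with the unrounded x, y): √((x + 9.0)²+(y − 120.2)²) = 188.89 ≈ 188.89 km. ✓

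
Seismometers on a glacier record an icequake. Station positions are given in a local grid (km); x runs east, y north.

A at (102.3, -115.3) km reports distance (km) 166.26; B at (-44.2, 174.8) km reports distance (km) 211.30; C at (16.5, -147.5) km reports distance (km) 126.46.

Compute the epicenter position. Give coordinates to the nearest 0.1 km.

Circle about each station: (x − 102.3)² + (y + 115.3)² = 166.26²; (x + 44.2)² + (y − 174.8)² = 211.30²; (x − 16.5)² + (y + 147.5)² = 126.46².
Subtracting pairs of circle equations eliminates x²+y² and gives linear equations (the radical axes):
-293.0 x + 580.2 y = -8256.00
-171.6 x − 64.4 y = 9919.38
Solving the 2×2 system: x ≈ -44.1, y ≈ -36.5 km.
Check against A (with the unrounded x, y): √((x − 102.3)²+(y + 115.3)²) = 166.26 ≈ 166.26 km. ✓

x ≈ -44.1 km, y ≈ -36.5 km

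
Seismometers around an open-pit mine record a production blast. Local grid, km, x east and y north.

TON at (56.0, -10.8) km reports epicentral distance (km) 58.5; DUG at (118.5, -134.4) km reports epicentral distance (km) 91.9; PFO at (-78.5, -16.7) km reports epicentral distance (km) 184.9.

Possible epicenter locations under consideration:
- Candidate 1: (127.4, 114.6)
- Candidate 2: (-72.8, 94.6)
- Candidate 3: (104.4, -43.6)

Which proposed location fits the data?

Candidate 3

For each candidate, compare |candidate − station| to the reported distance:
Candidate 1: residuals TON 85.8, DUG 157.3, PFO 59.3 → max 157.3 km
Candidate 2: residuals TON 107.9, DUG 206.5, PFO 73.5 → max 206.5 km
Candidate 3: residuals TON 0.0, DUG 0.0, PFO 0.0 → max 0.0 km
Only Candidate 3 has all residuals ≈ 0.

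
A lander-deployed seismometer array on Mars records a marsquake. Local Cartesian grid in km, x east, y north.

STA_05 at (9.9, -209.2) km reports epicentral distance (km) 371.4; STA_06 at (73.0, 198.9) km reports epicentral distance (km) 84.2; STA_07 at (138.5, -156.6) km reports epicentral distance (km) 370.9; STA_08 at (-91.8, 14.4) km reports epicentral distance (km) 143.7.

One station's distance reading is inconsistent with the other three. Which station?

STA_06

Solve using three stations at a time. Using STA_05, STA_07, STA_08 (subtract circle equations pairwise → linear system) gives (x, y) ≈ (-62.6, 155.0).
Distances from that point to each station vs reported:
  STA_05: calculated 371.4 vs reported 371.4 → residual 0.0 km
  STA_06: calculated 142.5 vs reported 84.2 → residual 58.3 km
  STA_07: calculated 370.9 vs reported 370.9 → residual 0.0 km
  STA_08: calculated 143.6 vs reported 143.7 → residual 0.1 km
STA_05, STA_07, STA_08 are mutually consistent (residuals ≈ 0); STA_06 is off by 58.3 km.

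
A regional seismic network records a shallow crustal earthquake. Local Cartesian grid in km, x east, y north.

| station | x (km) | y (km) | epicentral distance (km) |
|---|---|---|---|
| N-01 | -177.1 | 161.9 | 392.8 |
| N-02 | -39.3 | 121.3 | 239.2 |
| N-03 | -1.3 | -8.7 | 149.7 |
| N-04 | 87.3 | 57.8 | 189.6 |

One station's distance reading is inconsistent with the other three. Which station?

N-02

Solve using three stations at a time. Using N-01, N-03, N-04 (subtract circle equations pairwise → linear system) gives (x, y) ≈ (83.8, -131.6).
Distances from that point to each station vs reported:
  N-01: calculated 392.7 vs reported 392.8 → residual 0.1 km
  N-02: calculated 281.3 vs reported 239.2 → residual 42.1 km
  N-03: calculated 149.5 vs reported 149.7 → residual 0.2 km
  N-04: calculated 189.5 vs reported 189.6 → residual 0.1 km
N-01, N-03, N-04 are mutually consistent (residuals ≈ 0); N-02 is off by 42.1 km.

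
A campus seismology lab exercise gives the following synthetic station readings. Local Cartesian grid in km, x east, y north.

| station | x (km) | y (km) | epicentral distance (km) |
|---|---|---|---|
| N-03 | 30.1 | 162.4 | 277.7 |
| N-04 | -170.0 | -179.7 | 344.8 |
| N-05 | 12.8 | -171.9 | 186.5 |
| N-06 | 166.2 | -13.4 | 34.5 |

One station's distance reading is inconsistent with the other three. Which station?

N-03

Solve using three stations at a time. Using N-04, N-05, N-06 (subtract circle equations pairwise → linear system) gives (x, y) ≈ (145.7, -41.1).
Distances from that point to each station vs reported:
  N-03: calculated 234.0 vs reported 277.7 → residual 43.7 km
  N-04: calculated 344.8 vs reported 344.8 → residual 0.0 km
  N-05: calculated 186.5 vs reported 186.5 → residual 0.0 km
  N-06: calculated 34.4 vs reported 34.5 → residual 0.1 km
N-04, N-05, N-06 are mutually consistent (residuals ≈ 0); N-03 is off by 43.7 km.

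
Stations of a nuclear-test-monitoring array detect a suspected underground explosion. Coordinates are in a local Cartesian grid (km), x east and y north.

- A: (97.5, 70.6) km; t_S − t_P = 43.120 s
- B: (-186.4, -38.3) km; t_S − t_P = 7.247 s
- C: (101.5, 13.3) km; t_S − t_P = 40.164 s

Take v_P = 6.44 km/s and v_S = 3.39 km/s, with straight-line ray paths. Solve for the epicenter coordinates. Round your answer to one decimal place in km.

x ≈ -168.0 km, y ≈ -86.8 km

Distance from S−P lag: d = Δt · v_P v_S / (v_P − v_S) = Δt · (6.44·3.39)/(6.44−3.39) ≈ 7.1579·Δt.
So d_A = 308.65, d_B = 51.87, d_C = 287.49 km.
Circle about each station: (x − 97.5)² + (y − 70.6)² = 308.65²; (x + 186.4)² + (y + 38.3)² = 51.87²; (x − 101.5)² + (y − 13.3)² = 287.49².
Subtracting pairs of circle equations eliminates x²+y² and gives linear equations (the radical axes):
-567.8 x − 217.8 y = 114295.57
8.0 x − 114.6 y = 8602.85
Solving the 2×2 system: x ≈ -168.0, y ≈ -86.8 km.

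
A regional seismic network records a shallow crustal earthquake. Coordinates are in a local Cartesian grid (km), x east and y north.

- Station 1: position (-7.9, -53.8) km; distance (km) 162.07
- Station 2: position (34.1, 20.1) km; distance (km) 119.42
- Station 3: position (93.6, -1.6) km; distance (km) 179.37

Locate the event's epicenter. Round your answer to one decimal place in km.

Circle about each station: (x + 7.9)² + (y + 53.8)² = 162.07²; (x − 34.1)² + (y − 20.1)² = 119.42²; (x − 93.6)² + (y + 1.6)² = 179.37².
Subtracting pairs of circle equations eliminates x²+y² and gives linear equations (the radical axes):
84.0 x + 147.8 y = 10615.52
203.0 x + 104.4 y = -100.24
Solving the 2×2 system: x ≈ -52.9, y ≈ 101.9 km.
Check against Station 1 (with the unrounded x, y): √((x + 7.9)²+(y + 53.8)²) = 162.05 ≈ 162.07 km. ✓

x ≈ -52.9 km, y ≈ 101.9 km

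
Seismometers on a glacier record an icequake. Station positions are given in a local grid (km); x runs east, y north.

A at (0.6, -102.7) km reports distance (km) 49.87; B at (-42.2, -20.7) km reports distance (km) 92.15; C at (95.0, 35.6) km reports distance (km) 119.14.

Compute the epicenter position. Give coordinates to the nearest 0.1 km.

Circle about each station: (x − 0.6)² + (y + 102.7)² = 49.87²; (x + 42.2)² + (y + 20.7)² = 92.15²; (x − 95.0)² + (y − 35.6)² = 119.14².
Subtracting the A equation from the B and C equations removes the quadratic terms:
-85.6 x + 164.0 y = -14342.93
188.8 x + 276.6 y = -11962.61
Solving the 2×2 system: x ≈ 36.7, y ≈ -68.3 km.

x ≈ 36.7 km, y ≈ -68.3 km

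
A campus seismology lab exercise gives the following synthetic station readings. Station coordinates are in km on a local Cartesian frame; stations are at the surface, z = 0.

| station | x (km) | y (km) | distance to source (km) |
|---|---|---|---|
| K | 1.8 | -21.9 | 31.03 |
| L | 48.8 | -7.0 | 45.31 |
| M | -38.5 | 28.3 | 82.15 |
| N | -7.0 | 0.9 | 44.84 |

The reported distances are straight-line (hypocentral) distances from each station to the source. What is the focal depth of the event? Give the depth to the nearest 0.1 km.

Each station gives a sphere (x−x_i)² + (y−y_i)² + z² = d_i² (stations at z=0).
Subtracting the K sphere from L and M: z² cancels, leaving linear equations in x and y:
94.0 x + 29.8 y = 857.45
-80.6 x + 100.4 y = -3985.47
Solving: x ≈ 17.303, y ≈ -25.805 km (keep extra digits for the depth step; rounded: 17.3, -25.8).
Then from the K sphere: z² = 31.03² − (x − 1.8)² − (y + 21.9)² with x = 17.303, y = -25.805, so z ≈ 26.595 ≈ 26.6 km.
Check against N (with the unrounded solution): distance 44.85 ≈ 44.84 km. ✓

z ≈ 26.6 km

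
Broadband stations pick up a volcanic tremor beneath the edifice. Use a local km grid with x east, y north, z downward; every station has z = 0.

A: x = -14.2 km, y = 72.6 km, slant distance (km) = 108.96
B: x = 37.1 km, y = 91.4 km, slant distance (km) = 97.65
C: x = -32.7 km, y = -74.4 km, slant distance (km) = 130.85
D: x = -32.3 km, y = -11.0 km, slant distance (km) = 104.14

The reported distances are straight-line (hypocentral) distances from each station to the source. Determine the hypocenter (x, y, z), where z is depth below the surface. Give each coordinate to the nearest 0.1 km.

(62.0, 6.2, 40.7)

Each station gives a sphere (x−x_i)² + (y−y_i)² + z² = d_i² (stations at z=0).
Subtracting the A sphere from B and C: z² cancels, leaving linear equations in x and y:
102.6 x + 37.6 y = 6594.73
-37.0 x − 294.0 y = -4117.19
Solving: x ≈ 62.004, y ≈ 6.201 km (keep extra digits for the depth step; rounded: 62.0, 6.2).
Then from the A sphere: z² = 108.96² − (x + 14.2)² − (y − 72.6)² with x = 62.004, y = 6.201, so z ≈ 40.699 ≈ 40.7 km.
Check against D (with the unrounded solution): distance 104.14 ≈ 104.14 km. ✓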